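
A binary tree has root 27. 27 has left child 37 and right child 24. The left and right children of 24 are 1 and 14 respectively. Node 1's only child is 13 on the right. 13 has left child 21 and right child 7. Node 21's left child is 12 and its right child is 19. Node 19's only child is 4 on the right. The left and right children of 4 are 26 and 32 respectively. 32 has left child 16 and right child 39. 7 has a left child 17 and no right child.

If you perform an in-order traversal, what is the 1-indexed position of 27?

In-order visits the left subtree, then the node, then the right subtree.
At 27: go left to 37.
  37 is a leaf — visit 37.
Visit 27.
At 27: go right to 24.
  At 24: go left to 1.
    At 1: no left child.
    Visit 1.
    At 1: go right to 13.
      At 13: go left to 21.
        At 21: go left to 12.
          12 is a leaf — visit 12.
        Visit 21.
        At 21: go right to 19.
          At 19: no left child.
          Visit 19.
          At 19: go right to 4.
            At 4: go left to 26.
              26 is a leaf — visit 26.
            Visit 4.
            At 4: go right to 32.
              At 32: go left to 16.
                16 is a leaf — visit 16.
              Visit 32.
              At 32: go right to 39.
                39 is a leaf — visit 39.
      Visit 13.
      At 13: go right to 7.
        At 7: go left to 17.
          17 is a leaf — visit 17.
        Visit 7.
        At 7: no right child.
  Visit 24.
  At 24: go right to 14.
    14 is a leaf — visit 14.
Full in-order sequence: 37, 27, 1, 12, 21, 19, 26, 4, 16, 32, 39, 13, 17, 7, 24, 14.

2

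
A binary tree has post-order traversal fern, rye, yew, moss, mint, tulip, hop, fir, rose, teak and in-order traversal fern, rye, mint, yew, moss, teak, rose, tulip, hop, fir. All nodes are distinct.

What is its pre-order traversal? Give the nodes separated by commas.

The last element of post-order is the root; it splits in-order into left and right subtrees.
Root teak: left subtree has 5 nodes {fern, rye, mint, yew, moss}, right has 4 {rose, tulip, hop, fir}.
  Root mint: left subtree has 2 nodes {fern, rye}, right has 2 {yew, moss}.
    Root rye: left subtree has 1 node {fern}, right has 0 { }.
    Root moss: left subtree has 1 node {yew}, right has 0 { }.
  Root rose: left subtree has 0 nodes { }, right has 3 {tulip, hop, fir}.
    Root fir: left subtree has 2 nodes {tulip, hop}, right has 0 { }.
      Root hop: left subtree has 1 node {tulip}, right has 0 { }.

teak, mint, rye, fern, moss, yew, rose, fir, hop, tulip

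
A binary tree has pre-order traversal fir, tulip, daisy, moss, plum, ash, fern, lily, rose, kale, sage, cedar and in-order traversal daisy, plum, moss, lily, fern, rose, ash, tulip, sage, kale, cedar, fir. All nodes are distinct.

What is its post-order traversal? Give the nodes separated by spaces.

The first element of pre-order is the root; it splits in-order into left and right subtrees.
Root fir: left subtree has 11 nodes {daisy, plum, moss, lily, fern, rose, ash, tulip, sage, kale, cedar}, right has 0 { }.
  Root tulip: left subtree has 7 nodes {daisy, plum, moss, lily, fern, rose, ash}, right has 3 {sage, kale, cedar}.
    Root daisy: left subtree has 0 nodes { }, right has 6 {plum, moss, lily, fern, rose, ash}.
      Root moss: left subtree has 1 node {plum}, right has 4 {lily, fern, rose, ash}.
        Root ash: left subtree has 3 nodes {lily, fern, rose}, right has 0 { }.
          Root fern: left subtree has 1 node {lily}, right has 1 {rose}.
    Root kale: left subtree has 1 node {sage}, right has 1 {cedar}.

plum lily rose fern ash moss daisy sage cedar kale tulip fir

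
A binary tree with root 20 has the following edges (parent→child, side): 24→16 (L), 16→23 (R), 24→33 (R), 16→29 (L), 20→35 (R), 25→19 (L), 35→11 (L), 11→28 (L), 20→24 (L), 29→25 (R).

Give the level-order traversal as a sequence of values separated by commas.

20, 24, 35, 16, 33, 11, 29, 23, 28, 25, 19

Level-order visits nodes level by level from the root, left to right within each level.
Level 0: 20
Level 1: 24, 35
Level 2: 16, 33, 11
Level 3: 29, 23, 28
Level 4: 25
Level 5: 19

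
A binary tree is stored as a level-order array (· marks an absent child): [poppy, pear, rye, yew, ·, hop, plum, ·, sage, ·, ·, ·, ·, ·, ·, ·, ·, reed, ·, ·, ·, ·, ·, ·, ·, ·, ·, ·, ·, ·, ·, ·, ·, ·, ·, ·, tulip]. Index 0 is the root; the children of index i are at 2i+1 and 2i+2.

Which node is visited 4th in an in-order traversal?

In-order visits the left subtree, then the node, then the right subtree.
At poppy: go left to pear.
  At pear: go left to yew.
    At yew: no left child.
    Visit yew.
    At yew: go right to sage.
      At sage: go left to reed.
        At reed: no left child.
        Visit reed.
        At reed: go right to tulip.
          tulip is a leaf — visit tulip.
      Visit sage.
      At sage: no right child.
  Visit pear.
  At pear: no right child.
Visit poppy.
At poppy: go right to rye.
  At rye: go left to hop.
    hop is a leaf — visit hop.
  Visit rye.
  At rye: go right to plum.
    plum is a leaf — visit plum.
Full in-order sequence: yew, reed, tulip, sage, pear, poppy, hop, rye, plum.

sage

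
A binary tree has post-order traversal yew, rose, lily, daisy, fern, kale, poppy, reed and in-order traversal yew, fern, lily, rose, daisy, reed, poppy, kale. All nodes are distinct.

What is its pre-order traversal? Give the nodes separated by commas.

reed, fern, yew, daisy, lily, rose, poppy, kale

The last element of post-order is the root; it splits in-order into left and right subtrees.
Root reed: left subtree has 5 nodes {yew, fern, lily, rose, daisy}, right has 2 {poppy, kale}.
  Root fern: left subtree has 1 node {yew}, right has 3 {lily, rose, daisy}.
    Root daisy: left subtree has 2 nodes {lily, rose}, right has 0 { }.
      Root lily: left subtree has 0 nodes { }, right has 1 {rose}.
  Root poppy: left subtree has 0 nodes { }, right has 1 {kale}.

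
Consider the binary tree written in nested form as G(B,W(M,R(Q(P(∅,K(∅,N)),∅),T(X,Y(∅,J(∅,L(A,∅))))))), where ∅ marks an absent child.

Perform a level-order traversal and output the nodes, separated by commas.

Level-order visits nodes level by level from the root, left to right within each level.
Level 0: G
Level 1: B, W
Level 2: M, R
Level 3: Q, T
Level 4: P, X, Y
Level 5: K, J
Level 6: N, L
Level 7: A

G, B, W, M, R, Q, T, P, X, Y, K, J, N, L, A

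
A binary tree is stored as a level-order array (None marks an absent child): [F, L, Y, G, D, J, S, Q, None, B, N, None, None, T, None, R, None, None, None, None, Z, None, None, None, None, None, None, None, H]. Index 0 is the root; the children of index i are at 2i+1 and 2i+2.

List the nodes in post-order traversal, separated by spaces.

Post-order visits the left subtree, then the right subtree, then the node.
At F: go left to L.
  At L: go left to G.
    At G: go left to Q.
      At Q: go left to R.
        R is a leaf — visit R.
      At Q: no right child.
      Visit Q.
    At G: no right child.
    Visit G.
  At L: go right to D.
    At D: go left to B.
      At B: no left child.
      At B: go right to Z.
        Z is a leaf — visit Z.
      Visit B.
    At D: go right to N.
      N is a leaf — visit N.
    Visit D.
  Visit L.
At F: go right to Y.
  At Y: go left to J.
    J is a leaf — visit J.
  At Y: go right to S.
    At S: go left to T.
      At T: no left child.
      At T: go right to H.
        H is a leaf — visit H.
      Visit T.
    At S: no right child.
    Visit S.
  Visit Y.
Visit F.

R Q G Z B N D L J H T S Y F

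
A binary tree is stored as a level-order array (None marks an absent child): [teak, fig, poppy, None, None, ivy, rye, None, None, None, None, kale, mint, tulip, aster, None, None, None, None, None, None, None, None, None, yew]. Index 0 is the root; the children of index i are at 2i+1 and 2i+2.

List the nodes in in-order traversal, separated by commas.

In-order visits the left subtree, then the node, then the right subtree.
At teak: go left to fig.
  fig is a leaf — visit fig.
Visit teak.
At teak: go right to poppy.
  At poppy: go left to ivy.
    At ivy: go left to kale.
      At kale: no left child.
      Visit kale.
      At kale: go right to yew.
        yew is a leaf — visit yew.
    Visit ivy.
    At ivy: go right to mint.
      mint is a leaf — visit mint.
  Visit poppy.
  At poppy: go right to rye.
    At rye: go left to tulip.
      tulip is a leaf — visit tulip.
    Visit rye.
    At rye: go right to aster.
      aster is a leaf — visit aster.

fig, teak, kale, yew, ivy, mint, poppy, tulip, rye, aster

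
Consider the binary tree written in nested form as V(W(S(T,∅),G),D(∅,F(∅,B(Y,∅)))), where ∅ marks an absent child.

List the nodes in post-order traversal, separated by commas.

T, S, G, W, Y, B, F, D, V

Post-order visits the left subtree, then the right subtree, then the node.
At V: go left to W.
  At W: go left to S.
    At S: go left to T.
      T is a leaf — visit T.
    At S: no right child.
    Visit S.
  At W: go right to G.
    G is a leaf — visit G.
  Visit W.
At V: go right to D.
  At D: no left child.
  At D: go right to F.
    At F: no left child.
    At F: go right to B.
      At B: go left to Y.
        Y is a leaf — visit Y.
      At B: no right child.
      Visit B.
    Visit F.
  Visit D.
Visit V.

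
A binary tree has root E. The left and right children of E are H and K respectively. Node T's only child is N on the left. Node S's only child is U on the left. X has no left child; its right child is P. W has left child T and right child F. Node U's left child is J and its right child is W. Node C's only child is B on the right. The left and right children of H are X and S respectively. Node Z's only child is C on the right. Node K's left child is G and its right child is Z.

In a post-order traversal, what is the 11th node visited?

Post-order visits the left subtree, then the right subtree, then the node.
At E: go left to H.
  At H: go left to X.
    At X: no left child.
    At X: go right to P.
      P is a leaf — visit P.
    Visit X.
  At H: go right to S.
    At S: go left to U.
      At U: go left to J.
        J is a leaf — visit J.
      At U: go right to W.
        At W: go left to T.
          At T: go left to N.
            N is a leaf — visit N.
          At T: no right child.
          Visit T.
        At W: go right to F.
          F is a leaf — visit F.
        Visit W.
      Visit U.
    At S: no right child.
    Visit S.
  Visit H.
At E: go right to K.
  At K: go left to G.
    G is a leaf — visit G.
  At K: go right to Z.
    At Z: no left child.
    At Z: go right to C.
      At C: no left child.
      At C: go right to B.
        B is a leaf — visit B.
      Visit C.
    Visit Z.
  Visit K.
Visit E.
Full post-order sequence: P, X, J, N, T, F, W, U, S, H, G, B, C, Z, K, E.

G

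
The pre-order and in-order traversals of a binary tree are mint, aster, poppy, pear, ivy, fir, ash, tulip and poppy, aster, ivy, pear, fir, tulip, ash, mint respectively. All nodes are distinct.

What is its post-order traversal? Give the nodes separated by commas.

poppy, ivy, tulip, ash, fir, pear, aster, mint

The first element of pre-order is the root; it splits in-order into left and right subtrees.
Root mint: left subtree has 7 nodes {poppy, aster, ivy, pear, fir, tulip, ash}, right has 0 { }.
  Root aster: left subtree has 1 node {poppy}, right has 5 {ivy, pear, fir, tulip, ash}.
    Root pear: left subtree has 1 node {ivy}, right has 3 {fir, tulip, ash}.
      Root fir: left subtree has 0 nodes { }, right has 2 {tulip, ash}.
        Root ash: left subtree has 1 node {tulip}, right has 0 { }.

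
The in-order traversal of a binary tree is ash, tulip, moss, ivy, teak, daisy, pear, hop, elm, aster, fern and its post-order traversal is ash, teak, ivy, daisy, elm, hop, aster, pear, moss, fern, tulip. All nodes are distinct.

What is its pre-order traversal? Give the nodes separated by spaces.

The last element of post-order is the root; it splits in-order into left and right subtrees.
Root tulip: left subtree has 1 node {ash}, right has 9 {moss, ivy, teak, daisy, pear, hop, elm, aster, fern}.
  Root fern: left subtree has 8 nodes {moss, ivy, teak, daisy, pear, hop, elm, aster}, right has 0 { }.
    Root moss: left subtree has 0 nodes { }, right has 7 {ivy, teak, daisy, pear, hop, elm, aster}.
      Root pear: left subtree has 3 nodes {ivy, teak, daisy}, right has 3 {hop, elm, aster}.
        Root daisy: left subtree has 2 nodes {ivy, teak}, right has 0 { }.
          Root ivy: left subtree has 0 nodes { }, right has 1 {teak}.
        Root aster: left subtree has 2 nodes {hop, elm}, right has 0 { }.
          Root hop: left subtree has 0 nodes { }, right has 1 {elm}.

tulip ash fern moss pear daisy ivy teak aster hop elm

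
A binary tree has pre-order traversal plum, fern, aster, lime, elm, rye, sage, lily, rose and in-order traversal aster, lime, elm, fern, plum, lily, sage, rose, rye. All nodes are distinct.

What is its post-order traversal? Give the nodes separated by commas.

The first element of pre-order is the root; it splits in-order into left and right subtrees.
Root plum: left subtree has 4 nodes {aster, lime, elm, fern}, right has 4 {lily, sage, rose, rye}.
  Root fern: left subtree has 3 nodes {aster, lime, elm}, right has 0 { }.
    Root aster: left subtree has 0 nodes { }, right has 2 {lime, elm}.
      Root lime: left subtree has 0 nodes { }, right has 1 {elm}.
  Root rye: left subtree has 3 nodes {lily, sage, rose}, right has 0 { }.
    Root sage: left subtree has 1 node {lily}, right has 1 {rose}.

elm, lime, aster, fern, lily, rose, sage, rye, plum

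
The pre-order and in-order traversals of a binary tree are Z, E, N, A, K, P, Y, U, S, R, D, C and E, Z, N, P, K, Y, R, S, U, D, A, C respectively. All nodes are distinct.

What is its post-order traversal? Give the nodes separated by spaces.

The first element of pre-order is the root; it splits in-order into left and right subtrees.
Root Z: left subtree has 1 node {E}, right has 10 {N, P, K, Y, R, S, U, D, A, C}.
  Root N: left subtree has 0 nodes { }, right has 9 {P, K, Y, R, S, U, D, A, C}.
    Root A: left subtree has 7 nodes {P, K, Y, R, S, U, D}, right has 1 {C}.
      Root K: left subtree has 1 node {P}, right has 5 {Y, R, S, U, D}.
        Root Y: left subtree has 0 nodes { }, right has 4 {R, S, U, D}.
          Root U: left subtree has 2 nodes {R, S}, right has 1 {D}.
            Root S: left subtree has 1 node {R}, right has 0 { }.

E P R S D U Y K C A N Z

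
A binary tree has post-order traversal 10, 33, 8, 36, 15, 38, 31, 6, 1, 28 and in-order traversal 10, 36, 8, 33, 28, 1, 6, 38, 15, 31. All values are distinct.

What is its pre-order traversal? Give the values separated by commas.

28, 36, 10, 8, 33, 1, 6, 31, 38, 15

The last element of post-order is the root; it splits in-order into left and right subtrees.
Root 28: left subtree has 4 nodes {10, 36, 8, 33}, right has 5 {1, 6, 38, 15, 31}.
  Root 36: left subtree has 1 node {10}, right has 2 {8, 33}.
    Root 8: left subtree has 0 nodes { }, right has 1 {33}.
  Root 1: left subtree has 0 nodes { }, right has 4 {6, 38, 15, 31}.
    Root 6: left subtree has 0 nodes { }, right has 3 {38, 15, 31}.
      Root 31: left subtree has 2 nodes {38, 15}, right has 0 { }.
        Root 38: left subtree has 0 nodes { }, right has 1 {15}.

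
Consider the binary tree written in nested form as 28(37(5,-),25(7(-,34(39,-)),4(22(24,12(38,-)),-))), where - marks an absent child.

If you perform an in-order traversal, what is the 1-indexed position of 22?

9

In-order visits the left subtree, then the node, then the right subtree.
At 28: go left to 37.
  At 37: go left to 5.
    5 is a leaf — visit 5.
  Visit 37.
  At 37: no right child.
Visit 28.
At 28: go right to 25.
  At 25: go left to 7.
    At 7: no left child.
    Visit 7.
    At 7: go right to 34.
      At 34: go left to 39.
        39 is a leaf — visit 39.
      Visit 34.
      At 34: no right child.
  Visit 25.
  At 25: go right to 4.
    At 4: go left to 22.
      At 22: go left to 24.
        24 is a leaf — visit 24.
      Visit 22.
      At 22: go right to 12.
        At 12: go left to 38.
          38 is a leaf — visit 38.
        Visit 12.
        At 12: no right child.
    Visit 4.
    At 4: no right child.
Full in-order sequence: 5, 37, 28, 7, 39, 34, 25, 24, 22, 38, 12, 4.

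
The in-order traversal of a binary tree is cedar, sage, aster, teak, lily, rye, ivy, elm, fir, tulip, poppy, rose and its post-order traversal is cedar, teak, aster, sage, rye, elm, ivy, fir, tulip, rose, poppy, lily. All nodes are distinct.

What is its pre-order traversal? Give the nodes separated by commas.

lily, sage, cedar, aster, teak, poppy, tulip, fir, ivy, rye, elm, rose

The last element of post-order is the root; it splits in-order into left and right subtrees.
Root lily: left subtree has 4 nodes {cedar, sage, aster, teak}, right has 7 {rye, ivy, elm, fir, tulip, poppy, rose}.
  Root sage: left subtree has 1 node {cedar}, right has 2 {aster, teak}.
    Root aster: left subtree has 0 nodes { }, right has 1 {teak}.
  Root poppy: left subtree has 5 nodes {rye, ivy, elm, fir, tulip}, right has 1 {rose}.
    Root tulip: left subtree has 4 nodes {rye, ivy, elm, fir}, right has 0 { }.
      Root fir: left subtree has 3 nodes {rye, ivy, elm}, right has 0 { }.
        Root ivy: left subtree has 1 node {rye}, right has 1 {elm}.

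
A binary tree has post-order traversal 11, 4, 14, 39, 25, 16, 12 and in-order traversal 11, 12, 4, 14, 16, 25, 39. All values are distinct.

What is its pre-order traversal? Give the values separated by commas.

The last element of post-order is the root; it splits in-order into left and right subtrees.
Root 12: left subtree has 1 node {11}, right has 5 {4, 14, 16, 25, 39}.
  Root 16: left subtree has 2 nodes {4, 14}, right has 2 {25, 39}.
    Root 14: left subtree has 1 node {4}, right has 0 { }.
    Root 25: left subtree has 0 nodes { }, right has 1 {39}.

12, 11, 16, 14, 4, 25, 39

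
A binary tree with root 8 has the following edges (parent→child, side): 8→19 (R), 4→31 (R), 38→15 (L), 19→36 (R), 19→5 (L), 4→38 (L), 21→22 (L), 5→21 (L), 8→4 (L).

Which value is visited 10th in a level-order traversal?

Level-order visits nodes level by level from the root, left to right within each level.
Level 0: 8
Level 1: 4, 19
Level 2: 38, 31, 5, 36
Level 3: 15, 21
Level 4: 22
Full level-order sequence: 8, 4, 19, 38, 31, 5, 36, 15, 21, 22.

22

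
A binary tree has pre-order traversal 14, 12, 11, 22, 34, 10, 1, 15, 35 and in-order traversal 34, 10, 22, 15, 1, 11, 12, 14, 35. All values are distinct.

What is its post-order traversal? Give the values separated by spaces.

10 34 15 1 22 11 12 35 14

The first element of pre-order is the root; it splits in-order into left and right subtrees.
Root 14: left subtree has 7 nodes {34, 10, 22, 15, 1, 11, 12}, right has 1 {35}.
  Root 12: left subtree has 6 nodes {34, 10, 22, 15, 1, 11}, right has 0 { }.
    Root 11: left subtree has 5 nodes {34, 10, 22, 15, 1}, right has 0 { }.
      Root 22: left subtree has 2 nodes {34, 10}, right has 2 {15, 1}.
        Root 34: left subtree has 0 nodes { }, right has 1 {10}.
        Root 1: left subtree has 1 node {15}, right has 0 { }.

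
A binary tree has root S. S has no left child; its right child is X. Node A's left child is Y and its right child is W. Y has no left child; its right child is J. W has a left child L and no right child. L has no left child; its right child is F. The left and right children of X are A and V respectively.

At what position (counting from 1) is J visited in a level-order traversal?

7

Level-order visits nodes level by level from the root, left to right within each level.
Level 0: S
Level 1: X
Level 2: A, V
Level 3: Y, W
Level 4: J, L
Level 5: F
Full level-order sequence: S, X, A, V, Y, W, J, L, F.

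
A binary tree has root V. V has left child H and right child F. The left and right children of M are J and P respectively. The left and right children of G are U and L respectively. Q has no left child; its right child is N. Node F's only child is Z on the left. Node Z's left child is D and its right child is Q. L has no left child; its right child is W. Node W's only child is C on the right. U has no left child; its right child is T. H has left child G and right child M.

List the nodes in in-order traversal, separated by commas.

U, T, G, L, W, C, H, J, M, P, V, D, Z, Q, N, F

In-order visits the left subtree, then the node, then the right subtree.
At V: go left to H.
  At H: go left to G.
    At G: go left to U.
      At U: no left child.
      Visit U.
      At U: go right to T.
        T is a leaf — visit T.
    Visit G.
    At G: go right to L.
      At L: no left child.
      Visit L.
      At L: go right to W.
        At W: no left child.
        Visit W.
        At W: go right to C.
          C is a leaf — visit C.
  Visit H.
  At H: go right to M.
    At M: go left to J.
      J is a leaf — visit J.
    Visit M.
    At M: go right to P.
      P is a leaf — visit P.
Visit V.
At V: go right to F.
  At F: go left to Z.
    At Z: go left to D.
      D is a leaf — visit D.
    Visit Z.
    At Z: go right to Q.
      At Q: no left child.
      Visit Q.
      At Q: go right to N.
        N is a leaf — visit N.
  Visit F.
  At F: no right child.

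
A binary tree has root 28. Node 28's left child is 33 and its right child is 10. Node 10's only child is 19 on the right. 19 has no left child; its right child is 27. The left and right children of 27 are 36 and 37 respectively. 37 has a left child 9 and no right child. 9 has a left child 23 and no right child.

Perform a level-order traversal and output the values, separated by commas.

28, 33, 10, 19, 27, 36, 37, 9, 23

Level-order visits nodes level by level from the root, left to right within each level.
Level 0: 28
Level 1: 33, 10
Level 2: 19
Level 3: 27
Level 4: 36, 37
Level 5: 9
Level 6: 23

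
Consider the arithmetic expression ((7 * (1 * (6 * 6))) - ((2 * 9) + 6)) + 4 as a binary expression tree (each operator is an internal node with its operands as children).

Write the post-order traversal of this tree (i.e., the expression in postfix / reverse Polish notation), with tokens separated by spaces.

7 1 6 6 * * * 2 9 * 6 + - 4 +

Post-order on an expression tree gives postfix notation: for each operator, emit left operand, right operand, then the operator.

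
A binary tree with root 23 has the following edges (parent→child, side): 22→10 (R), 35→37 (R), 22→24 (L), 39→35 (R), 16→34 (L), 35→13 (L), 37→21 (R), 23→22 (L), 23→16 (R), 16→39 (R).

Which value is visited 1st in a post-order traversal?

24

Post-order visits the left subtree, then the right subtree, then the node.
At 23: go left to 22.
  At 22: go left to 24.
    24 is a leaf — visit 24.
  At 22: go right to 10.
    10 is a leaf — visit 10.
  Visit 22.
At 23: go right to 16.
  At 16: go left to 34.
    34 is a leaf — visit 34.
  At 16: go right to 39.
    At 39: no left child.
    At 39: go right to 35.
      At 35: go left to 13.
        13 is a leaf — visit 13.
      At 35: go right to 37.
        At 37: no left child.
        At 37: go right to 21.
          21 is a leaf — visit 21.
        Visit 37.
      Visit 35.
    Visit 39.
  Visit 16.
Visit 23.
Full post-order sequence: 24, 10, 22, 34, 13, 21, 37, 35, 39, 16, 23.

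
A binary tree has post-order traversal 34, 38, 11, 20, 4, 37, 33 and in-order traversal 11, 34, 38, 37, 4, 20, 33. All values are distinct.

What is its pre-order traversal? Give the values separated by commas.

33, 37, 11, 38, 34, 4, 20

The last element of post-order is the root; it splits in-order into left and right subtrees.
Root 33: left subtree has 6 nodes {11, 34, 38, 37, 4, 20}, right has 0 { }.
  Root 37: left subtree has 3 nodes {11, 34, 38}, right has 2 {4, 20}.
    Root 11: left subtree has 0 nodes { }, right has 2 {34, 38}.
      Root 38: left subtree has 1 node {34}, right has 0 { }.
    Root 4: left subtree has 0 nodes { }, right has 1 {20}.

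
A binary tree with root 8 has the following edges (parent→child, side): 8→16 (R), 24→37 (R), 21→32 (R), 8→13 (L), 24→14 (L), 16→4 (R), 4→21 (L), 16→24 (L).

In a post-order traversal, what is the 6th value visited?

21

Post-order visits the left subtree, then the right subtree, then the node.
At 8: go left to 13.
  13 is a leaf — visit 13.
At 8: go right to 16.
  At 16: go left to 24.
    At 24: go left to 14.
      14 is a leaf — visit 14.
    At 24: go right to 37.
      37 is a leaf — visit 37.
    Visit 24.
  At 16: go right to 4.
    At 4: go left to 21.
      At 21: no left child.
      At 21: go right to 32.
        32 is a leaf — visit 32.
      Visit 21.
    At 4: no right child.
    Visit 4.
  Visit 16.
Visit 8.
Full post-order sequence: 13, 14, 37, 24, 32, 21, 4, 16, 8.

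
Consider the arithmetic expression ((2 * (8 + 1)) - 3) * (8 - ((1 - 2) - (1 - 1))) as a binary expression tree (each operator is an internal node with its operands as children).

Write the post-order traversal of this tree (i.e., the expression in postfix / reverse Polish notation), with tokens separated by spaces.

2 8 1 + * 3 - 8 1 2 - 1 1 - - - *

Post-order on an expression tree gives postfix notation: for each operator, emit left operand, right operand, then the operator.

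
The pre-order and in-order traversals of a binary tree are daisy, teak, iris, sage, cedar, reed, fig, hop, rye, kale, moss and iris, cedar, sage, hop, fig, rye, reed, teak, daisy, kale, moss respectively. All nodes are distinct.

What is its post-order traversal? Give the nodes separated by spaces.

The first element of pre-order is the root; it splits in-order into left and right subtrees.
Root daisy: left subtree has 8 nodes {iris, cedar, sage, hop, fig, rye, reed, teak}, right has 2 {kale, moss}.
  Root teak: left subtree has 7 nodes {iris, cedar, sage, hop, fig, rye, reed}, right has 0 { }.
    Root iris: left subtree has 0 nodes { }, right has 6 {cedar, sage, hop, fig, rye, reed}.
      Root sage: left subtree has 1 node {cedar}, right has 4 {hop, fig, rye, reed}.
        Root reed: left subtree has 3 nodes {hop, fig, rye}, right has 0 { }.
          Root fig: left subtree has 1 node {hop}, right has 1 {rye}.
  Root kale: left subtree has 0 nodes { }, right has 1 {moss}.

cedar hop rye fig reed sage iris teak moss kale daisy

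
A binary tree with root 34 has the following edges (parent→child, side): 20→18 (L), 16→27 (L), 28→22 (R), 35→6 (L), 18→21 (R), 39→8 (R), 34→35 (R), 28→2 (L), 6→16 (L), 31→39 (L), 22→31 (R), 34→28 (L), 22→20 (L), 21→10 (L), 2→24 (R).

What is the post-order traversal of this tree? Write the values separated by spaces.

Post-order visits the left subtree, then the right subtree, then the node.
At 34: go left to 28.
  At 28: go left to 2.
    At 2: no left child.
    At 2: go right to 24.
      24 is a leaf — visit 24.
    Visit 2.
  At 28: go right to 22.
    At 22: go left to 20.
      At 20: go left to 18.
        At 18: no left child.
        At 18: go right to 21.
          At 21: go left to 10.
            10 is a leaf — visit 10.
          At 21: no right child.
          Visit 21.
        Visit 18.
      At 20: no right child.
      Visit 20.
    At 22: go right to 31.
      At 31: go left to 39.
        At 39: no left child.
        At 39: go right to 8.
          8 is a leaf — visit 8.
        Visit 39.
      At 31: no right child.
      Visit 31.
    Visit 22.
  Visit 28.
At 34: go right to 35.
  At 35: go left to 6.
    At 6: go left to 16.
      At 16: go left to 27.
        27 is a leaf — visit 27.
      At 16: no right child.
      Visit 16.
    At 6: no right child.
    Visit 6.
  At 35: no right child.
  Visit 35.
Visit 34.

24 2 10 21 18 20 8 39 31 22 28 27 16 6 35 34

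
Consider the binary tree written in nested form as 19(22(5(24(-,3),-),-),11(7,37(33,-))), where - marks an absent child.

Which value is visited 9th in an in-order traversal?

In-order visits the left subtree, then the node, then the right subtree.
At 19: go left to 22.
  At 22: go left to 5.
    At 5: go left to 24.
      At 24: no left child.
      Visit 24.
      At 24: go right to 3.
        3 is a leaf — visit 3.
    Visit 5.
    At 5: no right child.
  Visit 22.
  At 22: no right child.
Visit 19.
At 19: go right to 11.
  At 11: go left to 7.
    7 is a leaf — visit 7.
  Visit 11.
  At 11: go right to 37.
    At 37: go left to 33.
      33 is a leaf — visit 33.
    Visit 37.
    At 37: no right child.
Full in-order sequence: 24, 3, 5, 22, 19, 7, 11, 33, 37.

37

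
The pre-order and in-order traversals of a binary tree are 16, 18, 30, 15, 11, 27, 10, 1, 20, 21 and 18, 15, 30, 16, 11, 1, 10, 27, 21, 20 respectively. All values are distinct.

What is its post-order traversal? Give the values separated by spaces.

15 30 18 1 10 21 20 27 11 16

The first element of pre-order is the root; it splits in-order into left and right subtrees.
Root 16: left subtree has 3 nodes {18, 15, 30}, right has 6 {11, 1, 10, 27, 21, 20}.
  Root 18: left subtree has 0 nodes { }, right has 2 {15, 30}.
    Root 30: left subtree has 1 node {15}, right has 0 { }.
  Root 11: left subtree has 0 nodes { }, right has 5 {1, 10, 27, 21, 20}.
    Root 27: left subtree has 2 nodes {1, 10}, right has 2 {21, 20}.
      Root 10: left subtree has 1 node {1}, right has 0 { }.
      Root 20: left subtree has 1 node {21}, right has 0 { }.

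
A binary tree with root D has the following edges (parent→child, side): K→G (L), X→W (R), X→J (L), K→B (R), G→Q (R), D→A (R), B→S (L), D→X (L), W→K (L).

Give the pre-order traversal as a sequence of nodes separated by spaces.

D X J W K G Q B S A

Pre-order visits the node, then its left subtree, then its right subtree.
Visit D.
At D: go left to X.
  Visit X.
  At X: go left to J.
    J is a leaf — visit J.
  At X: go right to W.
    Visit W.
    At W: go left to K.
      Visit K.
      At K: go left to G.
        Visit G.
        At G: no left child.
        At G: go right to Q.
          Q is a leaf — visit Q.
      At K: go right to B.
        Visit B.
        At B: go left to S.
          S is a leaf — visit S.
        At B: no right child.
    At W: no right child.
At D: go right to A.
  A is a leaf — visit A.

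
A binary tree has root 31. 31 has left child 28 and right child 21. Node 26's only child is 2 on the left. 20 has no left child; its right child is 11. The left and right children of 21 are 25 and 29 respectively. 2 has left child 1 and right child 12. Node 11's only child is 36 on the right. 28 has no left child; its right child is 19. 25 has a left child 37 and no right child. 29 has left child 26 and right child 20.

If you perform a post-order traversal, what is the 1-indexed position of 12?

6

Post-order visits the left subtree, then the right subtree, then the node.
At 31: go left to 28.
  At 28: no left child.
  At 28: go right to 19.
    19 is a leaf — visit 19.
  Visit 28.
At 31: go right to 21.
  At 21: go left to 25.
    At 25: go left to 37.
      37 is a leaf — visit 37.
    At 25: no right child.
    Visit 25.
  At 21: go right to 29.
    At 29: go left to 26.
      At 26: go left to 2.
        At 2: go left to 1.
          1 is a leaf — visit 1.
        At 2: go right to 12.
          12 is a leaf — visit 12.
        Visit 2.
      At 26: no right child.
      Visit 26.
    At 29: go right to 20.
      At 20: no left child.
      At 20: go right to 11.
        At 11: no left child.
        At 11: go right to 36.
          36 is a leaf — visit 36.
        Visit 11.
      Visit 20.
    Visit 29.
  Visit 21.
Visit 31.
Full post-order sequence: 19, 28, 37, 25, 1, 12, 2, 26, 36, 11, 20, 29, 21, 31.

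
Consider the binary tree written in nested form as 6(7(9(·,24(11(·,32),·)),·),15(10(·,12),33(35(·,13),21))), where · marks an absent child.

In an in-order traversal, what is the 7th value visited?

10

In-order visits the left subtree, then the node, then the right subtree.
At 6: go left to 7.
  At 7: go left to 9.
    At 9: no left child.
    Visit 9.
    At 9: go right to 24.
      At 24: go left to 11.
        At 11: no left child.
        Visit 11.
        At 11: go right to 32.
          32 is a leaf — visit 32.
      Visit 24.
      At 24: no right child.
  Visit 7.
  At 7: no right child.
Visit 6.
At 6: go right to 15.
  At 15: go left to 10.
    At 10: no left child.
    Visit 10.
    At 10: go right to 12.
      12 is a leaf — visit 12.
  Visit 15.
  At 15: go right to 33.
    At 33: go left to 35.
      At 35: no left child.
      Visit 35.
      At 35: go right to 13.
        13 is a leaf — visit 13.
    Visit 33.
    At 33: go right to 21.
      21 is a leaf — visit 21.
Full in-order sequence: 9, 11, 32, 24, 7, 6, 10, 12, 15, 35, 13, 33, 21.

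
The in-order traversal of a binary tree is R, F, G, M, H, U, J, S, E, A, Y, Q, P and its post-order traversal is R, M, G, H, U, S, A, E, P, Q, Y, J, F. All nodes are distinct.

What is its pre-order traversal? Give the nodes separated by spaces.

The last element of post-order is the root; it splits in-order into left and right subtrees.
Root F: left subtree has 1 node {R}, right has 11 {G, M, H, U, J, S, E, A, Y, Q, P}.
  Root J: left subtree has 4 nodes {G, M, H, U}, right has 6 {S, E, A, Y, Q, P}.
    Root U: left subtree has 3 nodes {G, M, H}, right has 0 { }.
      Root H: left subtree has 2 nodes {G, M}, right has 0 { }.
        Root G: left subtree has 0 nodes { }, right has 1 {M}.
    Root Y: left subtree has 3 nodes {S, E, A}, right has 2 {Q, P}.
      Root E: left subtree has 1 node {S}, right has 1 {A}.
      Root Q: left subtree has 0 nodes { }, right has 1 {P}.

F R J U H G M Y E S A Q P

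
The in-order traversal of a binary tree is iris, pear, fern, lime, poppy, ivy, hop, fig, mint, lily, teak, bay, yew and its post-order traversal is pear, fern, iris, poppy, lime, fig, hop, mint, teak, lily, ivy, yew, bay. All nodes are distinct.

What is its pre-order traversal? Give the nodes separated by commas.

The last element of post-order is the root; it splits in-order into left and right subtrees.
Root bay: left subtree has 11 nodes {iris, pear, fern, lime, poppy, ivy, hop, fig, mint, lily, teak}, right has 1 {yew}.
  Root ivy: left subtree has 5 nodes {iris, pear, fern, lime, poppy}, right has 5 {hop, fig, mint, lily, teak}.
    Root lime: left subtree has 3 nodes {iris, pear, fern}, right has 1 {poppy}.
      Root iris: left subtree has 0 nodes { }, right has 2 {pear, fern}.
        Root fern: left subtree has 1 node {pear}, right has 0 { }.
    Root lily: left subtree has 3 nodes {hop, fig, mint}, right has 1 {teak}.
      Root mint: left subtree has 2 nodes {hop, fig}, right has 0 { }.
        Root hop: left subtree has 0 nodes { }, right has 1 {fig}.

bay, ivy, lime, iris, fern, pear, poppy, lily, mint, hop, fig, teak, yew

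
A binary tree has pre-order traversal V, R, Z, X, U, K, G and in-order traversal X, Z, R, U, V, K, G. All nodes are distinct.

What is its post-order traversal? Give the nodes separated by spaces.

X Z U R G K V

The first element of pre-order is the root; it splits in-order into left and right subtrees.
Root V: left subtree has 4 nodes {X, Z, R, U}, right has 2 {K, G}.
  Root R: left subtree has 2 nodes {X, Z}, right has 1 {U}.
    Root Z: left subtree has 1 node {X}, right has 0 { }.
  Root K: left subtree has 0 nodes { }, right has 1 {G}.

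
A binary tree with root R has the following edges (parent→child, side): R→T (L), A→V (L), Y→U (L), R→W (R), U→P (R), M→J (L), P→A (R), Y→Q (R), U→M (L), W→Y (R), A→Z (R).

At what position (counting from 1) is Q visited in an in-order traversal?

In-order visits the left subtree, then the node, then the right subtree.
At R: go left to T.
  T is a leaf — visit T.
Visit R.
At R: go right to W.
  At W: no left child.
  Visit W.
  At W: go right to Y.
    At Y: go left to U.
      At U: go left to M.
        At M: go left to J.
          J is a leaf — visit J.
        Visit M.
        At M: no right child.
      Visit U.
      At U: go right to P.
        At P: no left child.
        Visit P.
        At P: go right to A.
          At A: go left to V.
            V is a leaf — visit V.
          Visit A.
          At A: go right to Z.
            Z is a leaf — visit Z.
    Visit Y.
    At Y: go right to Q.
      Q is a leaf — visit Q.
Full in-order sequence: T, R, W, J, M, U, P, V, A, Z, Y, Q.

12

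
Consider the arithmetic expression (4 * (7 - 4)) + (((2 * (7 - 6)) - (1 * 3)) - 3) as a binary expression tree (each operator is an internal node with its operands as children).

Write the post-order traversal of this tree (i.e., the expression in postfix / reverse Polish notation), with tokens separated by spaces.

Post-order on an expression tree gives postfix notation: for each operator, emit left operand, right operand, then the operator.

4 7 4 - * 2 7 6 - * 1 3 * - 3 - +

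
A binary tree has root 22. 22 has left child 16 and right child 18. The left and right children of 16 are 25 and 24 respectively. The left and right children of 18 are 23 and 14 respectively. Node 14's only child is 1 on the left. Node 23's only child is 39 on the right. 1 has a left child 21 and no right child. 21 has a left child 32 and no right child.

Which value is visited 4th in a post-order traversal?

39

Post-order visits the left subtree, then the right subtree, then the node.
At 22: go left to 16.
  At 16: go left to 25.
    25 is a leaf — visit 25.
  At 16: go right to 24.
    24 is a leaf — visit 24.
  Visit 16.
At 22: go right to 18.
  At 18: go left to 23.
    At 23: no left child.
    At 23: go right to 39.
      39 is a leaf — visit 39.
    Visit 23.
  At 18: go right to 14.
    At 14: go left to 1.
      At 1: go left to 21.
        At 21: go left to 32.
          32 is a leaf — visit 32.
        At 21: no right child.
        Visit 21.
      At 1: no right child.
      Visit 1.
    At 14: no right child.
    Visit 14.
  Visit 18.
Visit 22.
Full post-order sequence: 25, 24, 16, 39, 23, 32, 21, 1, 14, 18, 22.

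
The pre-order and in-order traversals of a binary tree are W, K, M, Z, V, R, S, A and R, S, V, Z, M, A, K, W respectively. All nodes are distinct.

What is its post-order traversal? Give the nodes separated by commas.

S, R, V, Z, A, M, K, W

The first element of pre-order is the root; it splits in-order into left and right subtrees.
Root W: left subtree has 7 nodes {R, S, V, Z, M, A, K}, right has 0 { }.
  Root K: left subtree has 6 nodes {R, S, V, Z, M, A}, right has 0 { }.
    Root M: left subtree has 4 nodes {R, S, V, Z}, right has 1 {A}.
      Root Z: left subtree has 3 nodes {R, S, V}, right has 0 { }.
        Root V: left subtree has 2 nodes {R, S}, right has 0 { }.
          Root R: left subtree has 0 nodes { }, right has 1 {S}.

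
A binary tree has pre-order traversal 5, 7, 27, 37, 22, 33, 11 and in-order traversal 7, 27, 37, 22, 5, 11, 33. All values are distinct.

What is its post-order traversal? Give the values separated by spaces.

The first element of pre-order is the root; it splits in-order into left and right subtrees.
Root 5: left subtree has 4 nodes {7, 27, 37, 22}, right has 2 {11, 33}.
  Root 7: left subtree has 0 nodes { }, right has 3 {27, 37, 22}.
    Root 27: left subtree has 0 nodes { }, right has 2 {37, 22}.
      Root 37: left subtree has 0 nodes { }, right has 1 {22}.
  Root 33: left subtree has 1 node {11}, right has 0 { }.

22 37 27 7 11 33 5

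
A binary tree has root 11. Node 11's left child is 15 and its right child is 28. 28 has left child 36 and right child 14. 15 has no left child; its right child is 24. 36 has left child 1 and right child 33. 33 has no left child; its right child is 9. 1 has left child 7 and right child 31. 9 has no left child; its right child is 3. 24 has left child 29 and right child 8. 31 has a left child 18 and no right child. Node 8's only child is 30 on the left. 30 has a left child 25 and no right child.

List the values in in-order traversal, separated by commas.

In-order visits the left subtree, then the node, then the right subtree.
At 11: go left to 15.
  At 15: no left child.
  Visit 15.
  At 15: go right to 24.
    At 24: go left to 29.
      29 is a leaf — visit 29.
    Visit 24.
    At 24: go right to 8.
      At 8: go left to 30.
        At 30: go left to 25.
          25 is a leaf — visit 25.
        Visit 30.
        At 30: no right child.
      Visit 8.
      At 8: no right child.
Visit 11.
At 11: go right to 28.
  At 28: go left to 36.
    At 36: go left to 1.
      At 1: go left to 7.
        7 is a leaf — visit 7.
      Visit 1.
      At 1: go right to 31.
        At 31: go left to 18.
          18 is a leaf — visit 18.
        Visit 31.
        At 31: no right child.
    Visit 36.
    At 36: go right to 33.
      At 33: no left child.
      Visit 33.
      At 33: go right to 9.
        At 9: no left child.
        Visit 9.
        At 9: go right to 3.
          3 is a leaf — visit 3.
  Visit 28.
  At 28: go right to 14.
    14 is a leaf — visit 14.

15, 29, 24, 25, 30, 8, 11, 7, 1, 18, 31, 36, 33, 9, 3, 28, 14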